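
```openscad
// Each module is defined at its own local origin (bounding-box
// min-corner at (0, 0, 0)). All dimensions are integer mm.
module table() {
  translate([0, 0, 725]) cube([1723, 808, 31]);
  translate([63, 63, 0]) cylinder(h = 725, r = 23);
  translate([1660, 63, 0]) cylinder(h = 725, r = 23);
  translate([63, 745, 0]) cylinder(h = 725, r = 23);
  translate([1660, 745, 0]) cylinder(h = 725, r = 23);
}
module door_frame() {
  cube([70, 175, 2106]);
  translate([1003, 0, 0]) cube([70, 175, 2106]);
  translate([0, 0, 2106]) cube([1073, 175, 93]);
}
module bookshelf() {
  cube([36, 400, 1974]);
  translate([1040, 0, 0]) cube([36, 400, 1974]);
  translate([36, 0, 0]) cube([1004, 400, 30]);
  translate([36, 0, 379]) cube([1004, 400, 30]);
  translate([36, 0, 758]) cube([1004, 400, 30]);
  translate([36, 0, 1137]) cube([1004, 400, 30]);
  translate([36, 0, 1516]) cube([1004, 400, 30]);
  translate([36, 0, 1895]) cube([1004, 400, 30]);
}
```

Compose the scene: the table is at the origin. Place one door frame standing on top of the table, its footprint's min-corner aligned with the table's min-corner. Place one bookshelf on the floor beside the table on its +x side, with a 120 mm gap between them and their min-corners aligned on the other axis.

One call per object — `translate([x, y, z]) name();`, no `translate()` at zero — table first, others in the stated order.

table();
translate([0, 0, 756]) door_frame();
translate([1843, 0, 0]) bookshelf();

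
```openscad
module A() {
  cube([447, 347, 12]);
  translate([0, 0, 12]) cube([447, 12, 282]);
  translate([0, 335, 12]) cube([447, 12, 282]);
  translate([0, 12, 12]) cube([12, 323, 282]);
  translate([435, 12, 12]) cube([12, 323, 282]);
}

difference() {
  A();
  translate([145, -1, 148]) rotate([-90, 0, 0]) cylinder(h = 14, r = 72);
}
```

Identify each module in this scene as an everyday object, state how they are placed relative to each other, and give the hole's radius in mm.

The subtracted cylinder has r = 72 mm.

A is an open box. The open box has a circular hole through its front wall. The hole's radius is 72 mm.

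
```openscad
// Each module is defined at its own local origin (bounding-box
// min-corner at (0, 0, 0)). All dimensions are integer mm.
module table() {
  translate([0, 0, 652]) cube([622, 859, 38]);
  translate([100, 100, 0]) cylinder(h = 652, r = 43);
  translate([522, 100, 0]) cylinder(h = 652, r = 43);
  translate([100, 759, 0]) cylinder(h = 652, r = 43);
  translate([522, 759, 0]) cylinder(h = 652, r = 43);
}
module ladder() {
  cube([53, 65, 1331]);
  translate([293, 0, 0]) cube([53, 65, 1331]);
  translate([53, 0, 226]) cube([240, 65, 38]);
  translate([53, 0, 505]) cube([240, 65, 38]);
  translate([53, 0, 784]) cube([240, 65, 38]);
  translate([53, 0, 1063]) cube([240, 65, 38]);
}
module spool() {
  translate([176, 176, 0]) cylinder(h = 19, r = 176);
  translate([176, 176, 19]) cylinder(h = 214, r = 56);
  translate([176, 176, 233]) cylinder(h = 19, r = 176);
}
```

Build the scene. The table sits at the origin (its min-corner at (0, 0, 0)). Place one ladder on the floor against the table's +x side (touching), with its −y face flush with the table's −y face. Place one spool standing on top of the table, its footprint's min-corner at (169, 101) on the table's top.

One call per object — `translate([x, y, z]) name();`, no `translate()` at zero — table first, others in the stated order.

table();
translate([622, 0, 0]) ladder();
translate([169, 101, 690]) spool();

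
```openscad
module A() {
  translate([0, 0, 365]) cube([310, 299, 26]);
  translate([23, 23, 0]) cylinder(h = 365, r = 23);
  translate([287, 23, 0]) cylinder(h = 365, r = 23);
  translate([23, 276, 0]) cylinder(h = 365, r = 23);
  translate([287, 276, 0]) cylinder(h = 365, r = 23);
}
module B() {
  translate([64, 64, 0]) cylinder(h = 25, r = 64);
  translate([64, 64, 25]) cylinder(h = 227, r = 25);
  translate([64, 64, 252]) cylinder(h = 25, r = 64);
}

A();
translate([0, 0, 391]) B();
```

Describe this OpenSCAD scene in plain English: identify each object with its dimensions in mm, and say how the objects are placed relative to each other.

A is a four-legged stool. The seat is 310×299 mm, 26 mm thick, top at z = 391 mm. It stands on four round legs, each 46 mm in diameter, from z = 0 to the seat underside, each leg's axis is inset half a diameter from the nearest pair of seat edges (so the leg's bounding box is flush with the corner).

B is a spool: two coaxial disc flanges of radius 64 mm and thickness 25 mm, joined by a core cylinder of radius 25 mm and height 227 mm. The lower flange rests on z = 0 and the three cylinders share a vertical axis.

The spool is on top of the stool.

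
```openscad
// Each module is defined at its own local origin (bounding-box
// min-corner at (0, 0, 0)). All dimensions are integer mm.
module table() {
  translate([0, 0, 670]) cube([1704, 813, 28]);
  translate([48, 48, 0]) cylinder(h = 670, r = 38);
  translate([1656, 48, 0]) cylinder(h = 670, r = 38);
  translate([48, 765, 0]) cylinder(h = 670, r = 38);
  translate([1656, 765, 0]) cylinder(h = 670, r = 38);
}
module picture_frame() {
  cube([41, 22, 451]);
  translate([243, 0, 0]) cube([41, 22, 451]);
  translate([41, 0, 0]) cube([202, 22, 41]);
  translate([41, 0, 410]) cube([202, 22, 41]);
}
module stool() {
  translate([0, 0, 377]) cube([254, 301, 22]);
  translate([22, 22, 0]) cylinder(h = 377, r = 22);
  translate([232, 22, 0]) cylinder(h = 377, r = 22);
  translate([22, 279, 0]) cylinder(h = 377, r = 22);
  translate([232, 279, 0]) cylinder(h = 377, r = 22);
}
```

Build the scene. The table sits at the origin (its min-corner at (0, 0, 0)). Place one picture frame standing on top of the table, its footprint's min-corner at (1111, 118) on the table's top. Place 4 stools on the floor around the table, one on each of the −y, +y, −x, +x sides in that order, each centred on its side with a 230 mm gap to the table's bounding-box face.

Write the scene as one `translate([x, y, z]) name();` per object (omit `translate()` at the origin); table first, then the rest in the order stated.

table();
translate([1111, 118, 698]) picture_frame();
translate([725, -531, 0]) stool();
translate([725, 1043, 0]) stool();
translate([-484, 256, 0]) stool();
translate([1934, 256, 0]) stool();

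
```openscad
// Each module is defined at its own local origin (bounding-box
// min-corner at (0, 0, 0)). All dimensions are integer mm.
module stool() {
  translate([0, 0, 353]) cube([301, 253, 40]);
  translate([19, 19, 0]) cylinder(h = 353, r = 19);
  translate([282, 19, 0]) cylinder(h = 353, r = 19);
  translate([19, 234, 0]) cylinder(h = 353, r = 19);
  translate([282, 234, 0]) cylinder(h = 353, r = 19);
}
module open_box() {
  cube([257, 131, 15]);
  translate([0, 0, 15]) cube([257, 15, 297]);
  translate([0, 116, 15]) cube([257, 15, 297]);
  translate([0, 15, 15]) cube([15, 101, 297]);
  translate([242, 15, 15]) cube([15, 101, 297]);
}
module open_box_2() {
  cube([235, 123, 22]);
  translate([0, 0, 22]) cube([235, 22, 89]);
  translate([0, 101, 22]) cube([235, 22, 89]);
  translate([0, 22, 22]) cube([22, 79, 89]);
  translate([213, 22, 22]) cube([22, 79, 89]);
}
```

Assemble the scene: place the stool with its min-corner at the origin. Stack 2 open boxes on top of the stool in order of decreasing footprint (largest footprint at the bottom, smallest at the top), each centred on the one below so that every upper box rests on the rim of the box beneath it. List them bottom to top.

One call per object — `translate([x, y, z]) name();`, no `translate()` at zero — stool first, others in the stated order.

stool();
translate([22, 61, 393]) open_box();
translate([33, 65, 705]) open_box_2();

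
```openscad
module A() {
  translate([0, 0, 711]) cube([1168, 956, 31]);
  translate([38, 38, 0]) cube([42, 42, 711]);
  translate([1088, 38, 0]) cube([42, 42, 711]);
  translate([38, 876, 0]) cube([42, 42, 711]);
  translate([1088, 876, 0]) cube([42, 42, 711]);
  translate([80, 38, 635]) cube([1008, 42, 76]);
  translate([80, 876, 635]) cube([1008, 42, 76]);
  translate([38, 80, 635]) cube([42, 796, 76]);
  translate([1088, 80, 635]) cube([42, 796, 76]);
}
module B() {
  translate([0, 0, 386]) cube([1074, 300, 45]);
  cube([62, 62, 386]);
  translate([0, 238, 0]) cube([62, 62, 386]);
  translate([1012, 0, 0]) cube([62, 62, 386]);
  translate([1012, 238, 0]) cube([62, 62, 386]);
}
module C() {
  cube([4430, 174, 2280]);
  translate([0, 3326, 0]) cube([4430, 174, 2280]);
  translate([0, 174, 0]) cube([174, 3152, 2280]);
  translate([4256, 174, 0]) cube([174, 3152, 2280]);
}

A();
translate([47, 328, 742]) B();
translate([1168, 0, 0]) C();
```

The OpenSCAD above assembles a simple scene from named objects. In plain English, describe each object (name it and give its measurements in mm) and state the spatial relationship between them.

A is a rectangular dining table. The top is 1168×956×31 mm with its upper surface at z = 742 mm. It stands on four 42×42 mm square legs, each inset 38 mm from the nearest pair of top edges, running from the floor to the underside of the top. Four apron rails, 42 mm thick and 76 mm tall, run between adjacent legs with their top edges flush with the underside of the top and their outer faces flush with the legs' outer faces.

B is a long wooden bench with a 1074 mm (x) × 300 mm (y) seat, 45 mm thick, its top surface 431 mm above the floor. Four 62 mm square legs at the seat corners, flush with the edges, run from z = 0 to the seat underside.

C is the wall frame of a small rectangular building: four walls, each 2280 mm tall and 174 mm thick, enclosing a footprint 4430 mm (x) by 3500 mm (y) outside-to-outside, with no floor or roof. The front and back walls (the −y and +y sides) span the full width; the two side walls fit between them.

The bench is on top of the table, centred. The house frame is against the table's +x side, with their −y faces flush.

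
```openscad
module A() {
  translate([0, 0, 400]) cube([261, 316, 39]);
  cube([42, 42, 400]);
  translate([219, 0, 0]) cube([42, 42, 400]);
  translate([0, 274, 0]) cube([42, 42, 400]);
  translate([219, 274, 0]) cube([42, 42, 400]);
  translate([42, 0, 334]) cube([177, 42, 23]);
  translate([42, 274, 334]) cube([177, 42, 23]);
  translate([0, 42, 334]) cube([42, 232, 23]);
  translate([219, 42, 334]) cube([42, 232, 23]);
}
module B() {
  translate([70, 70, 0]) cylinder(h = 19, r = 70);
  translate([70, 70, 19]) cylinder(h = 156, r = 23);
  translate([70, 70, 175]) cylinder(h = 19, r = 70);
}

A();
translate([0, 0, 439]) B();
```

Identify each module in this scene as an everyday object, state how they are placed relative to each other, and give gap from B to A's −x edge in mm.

The spool's min-x is at 0; the stool's min-x is 0; gap = 0 mm.

A is a stool. B is a spool. The spool is on top of the stool. The gap from the spool to the stool's −x edge is 0 mm.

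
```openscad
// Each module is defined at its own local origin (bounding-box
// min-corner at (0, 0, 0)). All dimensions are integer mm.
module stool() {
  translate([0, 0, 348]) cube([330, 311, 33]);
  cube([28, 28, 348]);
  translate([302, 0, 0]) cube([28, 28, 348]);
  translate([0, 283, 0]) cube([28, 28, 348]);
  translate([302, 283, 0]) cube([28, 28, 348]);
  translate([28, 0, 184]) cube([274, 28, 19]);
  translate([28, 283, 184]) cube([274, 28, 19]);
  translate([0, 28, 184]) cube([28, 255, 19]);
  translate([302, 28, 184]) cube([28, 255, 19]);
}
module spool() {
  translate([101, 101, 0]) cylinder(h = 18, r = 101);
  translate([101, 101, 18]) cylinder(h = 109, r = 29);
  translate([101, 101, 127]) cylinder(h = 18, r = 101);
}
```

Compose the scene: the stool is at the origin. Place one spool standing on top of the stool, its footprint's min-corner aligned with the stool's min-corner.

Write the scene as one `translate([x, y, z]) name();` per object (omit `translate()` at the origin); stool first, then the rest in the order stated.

stool();
translate([0, 0, 381]) spool();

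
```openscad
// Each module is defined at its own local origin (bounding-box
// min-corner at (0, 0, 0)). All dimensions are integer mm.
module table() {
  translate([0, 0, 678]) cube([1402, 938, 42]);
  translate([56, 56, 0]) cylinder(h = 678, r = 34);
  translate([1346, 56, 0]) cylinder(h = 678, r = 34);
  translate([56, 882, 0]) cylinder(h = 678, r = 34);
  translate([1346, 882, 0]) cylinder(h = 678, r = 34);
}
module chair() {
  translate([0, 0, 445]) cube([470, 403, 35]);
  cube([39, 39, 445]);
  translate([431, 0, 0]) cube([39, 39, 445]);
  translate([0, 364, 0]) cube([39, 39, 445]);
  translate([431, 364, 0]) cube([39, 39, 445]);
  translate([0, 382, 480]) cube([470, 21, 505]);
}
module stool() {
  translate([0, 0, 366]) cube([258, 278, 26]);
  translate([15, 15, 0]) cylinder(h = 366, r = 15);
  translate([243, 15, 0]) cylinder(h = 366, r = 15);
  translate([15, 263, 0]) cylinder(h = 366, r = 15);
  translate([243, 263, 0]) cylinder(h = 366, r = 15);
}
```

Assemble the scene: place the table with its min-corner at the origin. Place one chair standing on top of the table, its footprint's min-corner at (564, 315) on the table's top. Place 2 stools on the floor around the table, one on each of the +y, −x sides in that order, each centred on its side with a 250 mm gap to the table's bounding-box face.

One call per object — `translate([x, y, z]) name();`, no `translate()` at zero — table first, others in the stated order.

table();
translate([564, 315, 720]) chair();
translate([572, 1188, 0]) stool();
translate([-508, 330, 0]) stool();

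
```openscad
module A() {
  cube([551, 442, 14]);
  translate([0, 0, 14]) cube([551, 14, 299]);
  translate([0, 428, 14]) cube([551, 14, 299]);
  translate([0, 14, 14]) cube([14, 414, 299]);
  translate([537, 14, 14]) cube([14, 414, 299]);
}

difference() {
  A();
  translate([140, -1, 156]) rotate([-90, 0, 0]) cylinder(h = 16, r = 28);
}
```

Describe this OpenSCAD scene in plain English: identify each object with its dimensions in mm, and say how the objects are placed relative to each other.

A is an open storage box with external size 551×442×313 mm and wall thickness 14 mm (the base is also 14 mm thick). The base covers the whole footprint; the four walls stand on the base, with the y-facing walls full-width and the x-facing walls fitting between their inner faces.

The open box has a circular hole of radius 28 mm through its front wall, centred at (x = 140, z = 156).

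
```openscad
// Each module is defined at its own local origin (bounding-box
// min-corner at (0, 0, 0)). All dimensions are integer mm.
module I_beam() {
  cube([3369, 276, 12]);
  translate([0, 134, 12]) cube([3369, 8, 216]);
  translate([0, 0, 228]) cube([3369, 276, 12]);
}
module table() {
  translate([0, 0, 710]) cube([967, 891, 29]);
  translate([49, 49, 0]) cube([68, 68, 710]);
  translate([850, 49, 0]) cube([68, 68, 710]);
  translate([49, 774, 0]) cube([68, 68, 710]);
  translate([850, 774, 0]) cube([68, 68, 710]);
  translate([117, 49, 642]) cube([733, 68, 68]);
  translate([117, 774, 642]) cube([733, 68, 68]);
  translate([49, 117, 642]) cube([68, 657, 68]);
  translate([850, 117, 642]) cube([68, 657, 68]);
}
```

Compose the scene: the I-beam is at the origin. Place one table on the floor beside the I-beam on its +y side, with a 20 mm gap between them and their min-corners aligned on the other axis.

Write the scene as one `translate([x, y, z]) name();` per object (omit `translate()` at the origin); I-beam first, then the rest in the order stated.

I_beam();
translate([0, 296, 0]) table();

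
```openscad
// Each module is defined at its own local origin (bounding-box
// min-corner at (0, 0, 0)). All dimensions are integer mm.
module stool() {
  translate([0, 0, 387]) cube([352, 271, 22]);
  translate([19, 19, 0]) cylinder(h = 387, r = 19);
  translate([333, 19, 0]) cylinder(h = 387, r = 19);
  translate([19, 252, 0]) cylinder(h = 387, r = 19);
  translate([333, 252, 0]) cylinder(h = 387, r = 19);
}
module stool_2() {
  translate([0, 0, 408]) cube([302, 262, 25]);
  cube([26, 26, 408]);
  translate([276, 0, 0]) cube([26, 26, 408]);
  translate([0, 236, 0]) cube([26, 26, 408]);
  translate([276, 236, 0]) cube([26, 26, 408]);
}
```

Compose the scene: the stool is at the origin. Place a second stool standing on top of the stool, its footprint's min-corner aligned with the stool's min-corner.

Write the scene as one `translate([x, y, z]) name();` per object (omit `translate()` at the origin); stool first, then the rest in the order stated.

stool();
translate([0, 0, 409]) stool_2();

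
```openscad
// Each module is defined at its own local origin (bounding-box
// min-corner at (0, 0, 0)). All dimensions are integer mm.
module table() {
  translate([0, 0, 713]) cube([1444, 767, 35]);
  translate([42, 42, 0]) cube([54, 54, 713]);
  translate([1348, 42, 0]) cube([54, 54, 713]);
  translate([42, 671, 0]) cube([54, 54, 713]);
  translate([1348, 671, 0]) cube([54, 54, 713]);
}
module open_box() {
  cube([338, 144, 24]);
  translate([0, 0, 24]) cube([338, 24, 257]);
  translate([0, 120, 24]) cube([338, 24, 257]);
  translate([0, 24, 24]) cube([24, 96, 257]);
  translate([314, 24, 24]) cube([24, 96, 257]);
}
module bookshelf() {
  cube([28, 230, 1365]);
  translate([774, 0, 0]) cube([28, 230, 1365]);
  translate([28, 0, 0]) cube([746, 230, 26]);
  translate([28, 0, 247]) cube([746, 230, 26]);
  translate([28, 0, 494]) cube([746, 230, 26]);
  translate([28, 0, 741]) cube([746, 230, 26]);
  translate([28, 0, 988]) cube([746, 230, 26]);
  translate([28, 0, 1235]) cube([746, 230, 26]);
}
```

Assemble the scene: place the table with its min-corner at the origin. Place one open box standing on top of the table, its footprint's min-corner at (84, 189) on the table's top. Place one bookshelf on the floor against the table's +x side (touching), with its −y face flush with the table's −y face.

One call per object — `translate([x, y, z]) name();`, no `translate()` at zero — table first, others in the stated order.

table();
translate([84, 189, 748]) open_box();
translate([1444, 0, 0]) bookshelf();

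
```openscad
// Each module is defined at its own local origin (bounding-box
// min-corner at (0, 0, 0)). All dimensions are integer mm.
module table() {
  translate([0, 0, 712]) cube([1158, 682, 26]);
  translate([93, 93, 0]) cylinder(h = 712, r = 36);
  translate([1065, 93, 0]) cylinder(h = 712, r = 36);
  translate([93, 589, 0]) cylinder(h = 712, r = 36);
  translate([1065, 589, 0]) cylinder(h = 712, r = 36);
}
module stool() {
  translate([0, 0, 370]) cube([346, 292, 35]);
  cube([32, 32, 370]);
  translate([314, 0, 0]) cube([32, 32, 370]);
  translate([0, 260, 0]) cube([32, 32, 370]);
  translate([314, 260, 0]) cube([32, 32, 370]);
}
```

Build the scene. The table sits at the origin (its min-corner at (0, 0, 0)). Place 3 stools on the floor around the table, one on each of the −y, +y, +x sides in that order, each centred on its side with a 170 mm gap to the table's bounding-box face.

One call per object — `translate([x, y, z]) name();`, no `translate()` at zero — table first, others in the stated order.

table();
translate([406, -462, 0]) stool();
translate([406, 852, 0]) stool();
translate([1328, 195, 0]) stool();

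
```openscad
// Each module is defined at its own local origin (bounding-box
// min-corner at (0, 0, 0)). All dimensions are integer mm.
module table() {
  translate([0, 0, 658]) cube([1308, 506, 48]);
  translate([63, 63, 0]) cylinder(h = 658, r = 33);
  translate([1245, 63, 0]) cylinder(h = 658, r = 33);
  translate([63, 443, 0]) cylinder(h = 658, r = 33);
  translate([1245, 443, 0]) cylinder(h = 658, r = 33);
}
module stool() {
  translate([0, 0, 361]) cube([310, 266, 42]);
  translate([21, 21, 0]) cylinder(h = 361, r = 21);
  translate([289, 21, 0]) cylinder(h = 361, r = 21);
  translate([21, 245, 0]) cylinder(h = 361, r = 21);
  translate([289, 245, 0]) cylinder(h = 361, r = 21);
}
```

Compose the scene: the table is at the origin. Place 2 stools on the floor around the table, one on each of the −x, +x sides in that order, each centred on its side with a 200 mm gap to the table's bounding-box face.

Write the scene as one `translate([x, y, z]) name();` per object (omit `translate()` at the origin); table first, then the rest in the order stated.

table();
translate([-510, 120, 0]) stool();
translate([1508, 120, 0]) stool();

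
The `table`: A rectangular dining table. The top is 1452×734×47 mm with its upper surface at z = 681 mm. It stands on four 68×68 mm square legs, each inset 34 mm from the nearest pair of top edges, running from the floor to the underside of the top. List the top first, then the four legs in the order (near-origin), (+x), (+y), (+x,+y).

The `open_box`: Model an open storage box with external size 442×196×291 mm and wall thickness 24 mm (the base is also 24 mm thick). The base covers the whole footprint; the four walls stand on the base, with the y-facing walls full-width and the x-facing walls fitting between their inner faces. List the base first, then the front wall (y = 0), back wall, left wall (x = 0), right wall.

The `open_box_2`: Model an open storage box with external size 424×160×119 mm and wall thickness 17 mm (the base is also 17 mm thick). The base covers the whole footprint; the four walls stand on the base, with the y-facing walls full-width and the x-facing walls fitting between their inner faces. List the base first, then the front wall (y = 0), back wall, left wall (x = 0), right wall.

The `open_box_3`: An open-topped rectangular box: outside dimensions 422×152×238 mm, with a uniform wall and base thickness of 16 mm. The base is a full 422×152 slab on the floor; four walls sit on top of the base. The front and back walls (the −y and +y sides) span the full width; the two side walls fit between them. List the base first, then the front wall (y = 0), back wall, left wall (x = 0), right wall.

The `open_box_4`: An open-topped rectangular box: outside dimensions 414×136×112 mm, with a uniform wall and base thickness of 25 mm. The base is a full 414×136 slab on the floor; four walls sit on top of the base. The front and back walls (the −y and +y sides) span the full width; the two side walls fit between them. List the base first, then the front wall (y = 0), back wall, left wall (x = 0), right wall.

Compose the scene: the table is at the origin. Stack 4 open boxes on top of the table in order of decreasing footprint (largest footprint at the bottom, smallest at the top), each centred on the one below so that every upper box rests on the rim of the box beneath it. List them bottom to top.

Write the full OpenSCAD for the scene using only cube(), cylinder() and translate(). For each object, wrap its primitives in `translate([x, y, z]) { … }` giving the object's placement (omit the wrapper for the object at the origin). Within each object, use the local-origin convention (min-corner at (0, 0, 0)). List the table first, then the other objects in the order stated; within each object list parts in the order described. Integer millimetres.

translate([0, 0, 634]) cube([1452, 734, 47]);
translate([34, 34, 0]) cube([68, 68, 634]);
translate([1350, 34, 0]) cube([68, 68, 634]);
translate([34, 632, 0]) cube([68, 68, 634]);
translate([1350, 632, 0]) cube([68, 68, 634]);
translate([505, 269, 681]) {
  cube([442, 196, 24]);
  translate([0, 0, 24]) cube([442, 24, 267]);
  translate([0, 172, 24]) cube([442, 24, 267]);
  translate([0, 24, 24]) cube([24, 148, 267]);
  translate([418, 24, 24]) cube([24, 148, 267]);
}
translate([514, 287, 972]) {
  cube([424, 160, 17]);
  translate([0, 0, 17]) cube([424, 17, 102]);
  translate([0, 143, 17]) cube([424, 17, 102]);
  translate([0, 17, 17]) cube([17, 126, 102]);
  translate([407, 17, 17]) cube([17, 126, 102]);
}
translate([515, 291, 1091]) {
  cube([422, 152, 16]);
  translate([0, 0, 16]) cube([422, 16, 222]);
  translate([0, 136, 16]) cube([422, 16, 222]);
  translate([0, 16, 16]) cube([16, 120, 222]);
  translate([406, 16, 16]) cube([16, 120, 222]);
}
translate([519, 299, 1329]) {
  cube([414, 136, 25]);
  translate([0, 0, 25]) cube([414, 25, 87]);
  translate([0, 111, 25]) cube([414, 25, 87]);
  translate([0, 25, 25]) cube([25, 86, 87]);
  translate([389, 25, 25]) cube([25, 86, 87]);
}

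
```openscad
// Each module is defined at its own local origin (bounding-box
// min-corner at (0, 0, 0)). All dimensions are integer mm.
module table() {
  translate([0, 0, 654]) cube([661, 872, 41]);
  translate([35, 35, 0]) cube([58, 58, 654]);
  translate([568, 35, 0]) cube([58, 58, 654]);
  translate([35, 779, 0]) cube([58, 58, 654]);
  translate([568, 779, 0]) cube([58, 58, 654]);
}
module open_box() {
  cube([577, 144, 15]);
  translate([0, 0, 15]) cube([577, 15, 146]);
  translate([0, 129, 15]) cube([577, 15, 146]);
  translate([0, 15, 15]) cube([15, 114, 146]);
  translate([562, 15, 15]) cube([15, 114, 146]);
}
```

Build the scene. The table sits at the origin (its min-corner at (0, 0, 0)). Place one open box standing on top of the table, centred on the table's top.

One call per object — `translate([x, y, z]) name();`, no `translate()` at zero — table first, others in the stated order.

table();
translate([42, 364, 695]) open_box();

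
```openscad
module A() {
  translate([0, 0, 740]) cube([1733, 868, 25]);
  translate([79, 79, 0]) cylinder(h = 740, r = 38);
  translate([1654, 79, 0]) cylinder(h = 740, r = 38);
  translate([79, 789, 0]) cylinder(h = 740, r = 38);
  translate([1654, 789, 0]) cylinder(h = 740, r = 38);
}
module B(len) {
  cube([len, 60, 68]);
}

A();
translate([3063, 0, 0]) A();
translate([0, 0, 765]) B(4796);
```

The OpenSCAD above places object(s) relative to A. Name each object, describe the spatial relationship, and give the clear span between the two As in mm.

A is a table. B is a beam. A beam spans the tops of two tables. The clear span between the two tables is 1330 mm.

Second table starts at x = 3063; first ends at x = 1733; clear span = 3063 − 1733 = 1330 mm.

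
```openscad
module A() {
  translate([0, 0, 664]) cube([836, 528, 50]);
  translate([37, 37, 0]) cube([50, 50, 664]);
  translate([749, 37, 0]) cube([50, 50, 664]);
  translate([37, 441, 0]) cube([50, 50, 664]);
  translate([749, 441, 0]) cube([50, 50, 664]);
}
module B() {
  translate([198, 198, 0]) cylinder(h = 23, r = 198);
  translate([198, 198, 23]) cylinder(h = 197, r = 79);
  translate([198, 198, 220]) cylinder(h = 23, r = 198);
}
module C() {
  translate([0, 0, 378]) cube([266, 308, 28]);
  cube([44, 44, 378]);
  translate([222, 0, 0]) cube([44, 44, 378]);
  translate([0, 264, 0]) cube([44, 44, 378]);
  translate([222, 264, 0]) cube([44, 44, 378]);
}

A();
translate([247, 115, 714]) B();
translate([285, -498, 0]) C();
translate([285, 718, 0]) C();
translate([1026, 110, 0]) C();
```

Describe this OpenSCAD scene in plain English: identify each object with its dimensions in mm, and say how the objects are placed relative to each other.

A is a rectangular dining table. The top is 836×528×50 mm with its upper surface at z = 714 mm. It stands on four 50×50 mm square legs, each inset 37 mm from the nearest pair of top edges, running from the floor to the underside of the top.

B is a spool: two coaxial disc flanges of radius 198 mm and thickness 23 mm, joined by a core cylinder of radius 79 mm and height 197 mm. The lower flange rests on z = 0 and the three cylinders share a vertical axis.

C is a four-legged stool. The seat is a 266×308×28 mm slab whose top surface is at z = 406 mm; four square legs, each 44×44 mm in cross-section, run from the floor (z = 0) to the underside of the seat, each flush with a corner of the seat.

The spool is on top of the table. Three stools sit around the table at the −y, +y, +x sides.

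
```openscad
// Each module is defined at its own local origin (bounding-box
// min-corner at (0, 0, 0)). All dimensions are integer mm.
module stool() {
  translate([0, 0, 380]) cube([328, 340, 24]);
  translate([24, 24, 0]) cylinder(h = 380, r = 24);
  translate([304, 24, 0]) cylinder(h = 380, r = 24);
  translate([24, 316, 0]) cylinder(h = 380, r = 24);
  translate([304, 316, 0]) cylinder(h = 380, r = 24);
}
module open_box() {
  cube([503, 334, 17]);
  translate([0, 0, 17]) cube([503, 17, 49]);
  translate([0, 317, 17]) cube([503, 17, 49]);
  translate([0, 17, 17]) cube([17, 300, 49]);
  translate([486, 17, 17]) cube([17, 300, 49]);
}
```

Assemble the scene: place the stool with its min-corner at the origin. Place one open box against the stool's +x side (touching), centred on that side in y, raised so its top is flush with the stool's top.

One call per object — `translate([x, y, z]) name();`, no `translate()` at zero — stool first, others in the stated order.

stool();
translate([328, 3, 338]) open_box();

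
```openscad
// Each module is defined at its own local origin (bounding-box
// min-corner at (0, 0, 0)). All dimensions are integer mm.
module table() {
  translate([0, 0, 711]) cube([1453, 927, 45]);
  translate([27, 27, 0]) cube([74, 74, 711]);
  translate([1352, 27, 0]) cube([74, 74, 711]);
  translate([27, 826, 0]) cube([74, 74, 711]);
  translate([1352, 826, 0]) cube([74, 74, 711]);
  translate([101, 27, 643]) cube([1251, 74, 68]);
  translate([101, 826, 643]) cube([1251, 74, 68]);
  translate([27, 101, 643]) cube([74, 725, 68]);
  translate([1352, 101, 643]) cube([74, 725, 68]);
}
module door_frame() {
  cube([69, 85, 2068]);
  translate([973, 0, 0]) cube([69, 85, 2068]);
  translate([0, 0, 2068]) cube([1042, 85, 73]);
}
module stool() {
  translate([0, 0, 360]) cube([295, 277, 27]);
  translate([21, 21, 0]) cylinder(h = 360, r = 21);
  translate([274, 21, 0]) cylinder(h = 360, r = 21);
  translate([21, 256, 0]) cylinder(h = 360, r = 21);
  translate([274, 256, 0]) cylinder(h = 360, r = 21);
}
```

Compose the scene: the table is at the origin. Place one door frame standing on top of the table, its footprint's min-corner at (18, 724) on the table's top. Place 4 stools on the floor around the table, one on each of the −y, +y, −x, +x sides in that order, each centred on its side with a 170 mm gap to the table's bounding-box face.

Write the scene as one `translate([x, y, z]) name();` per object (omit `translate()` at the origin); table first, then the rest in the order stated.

table();
translate([18, 724, 756]) door_frame();
translate([579, -447, 0]) stool();
translate([579, 1097, 0]) stool();
translate([-465, 325, 0]) stool();
translate([1623, 325, 0]) stool();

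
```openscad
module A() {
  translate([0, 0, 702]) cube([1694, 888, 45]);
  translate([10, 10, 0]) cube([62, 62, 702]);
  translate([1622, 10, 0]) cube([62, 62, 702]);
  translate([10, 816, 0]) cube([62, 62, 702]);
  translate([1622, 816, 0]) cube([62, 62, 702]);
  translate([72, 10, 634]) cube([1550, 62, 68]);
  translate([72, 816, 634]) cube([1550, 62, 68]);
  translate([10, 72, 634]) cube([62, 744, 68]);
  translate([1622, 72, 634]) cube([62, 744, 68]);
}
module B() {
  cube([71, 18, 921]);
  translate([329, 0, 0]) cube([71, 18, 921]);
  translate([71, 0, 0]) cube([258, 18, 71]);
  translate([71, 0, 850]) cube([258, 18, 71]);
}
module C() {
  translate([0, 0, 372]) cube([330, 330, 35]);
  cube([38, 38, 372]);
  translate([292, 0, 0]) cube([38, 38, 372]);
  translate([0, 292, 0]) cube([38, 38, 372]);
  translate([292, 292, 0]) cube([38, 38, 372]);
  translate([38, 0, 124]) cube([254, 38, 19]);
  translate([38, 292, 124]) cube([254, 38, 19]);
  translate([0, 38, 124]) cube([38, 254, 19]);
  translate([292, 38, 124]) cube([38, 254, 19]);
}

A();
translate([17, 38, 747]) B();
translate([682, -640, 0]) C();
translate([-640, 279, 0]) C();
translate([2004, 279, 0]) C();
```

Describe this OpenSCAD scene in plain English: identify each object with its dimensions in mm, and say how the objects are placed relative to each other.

A is a rectangular dining table. The top is 1694×888×45 mm with its upper surface at z = 747 mm. It stands on four 62×62 mm square legs, each inset 10 mm from the nearest pair of top edges, running from the floor to the underside of the top. Four apron rails, 62 mm thick and 68 mm tall, run between adjacent legs with their top edges flush with the underside of the top and their outer faces flush with the legs' outer faces.

B is a picture frame with a 258×779 mm rectangular opening (x by z) and a uniform 71 mm border on every side. Frame depth is 18 mm along y. It is built from two vertical stiles running the full outside height and two horizontal rails spanning the gap between the stiles.

C is a four-legged stool. The seat is 330×330 mm, 35 mm thick, top at z = 407 mm. It stands on four square legs, each 38×38 mm in cross-section, from z = 0 to the seat underside, each flush with a corner of the seat. Four stretchers, 38 mm wide and 19 mm tall, connect adjacent legs with their undersides at z = 124 mm, each running between the inner faces of the legs it joins and aligned with the legs' outer faces on the other axis.

The picture frame is on top of the table. Three stools sit around the table at the −y, −x, +x sides.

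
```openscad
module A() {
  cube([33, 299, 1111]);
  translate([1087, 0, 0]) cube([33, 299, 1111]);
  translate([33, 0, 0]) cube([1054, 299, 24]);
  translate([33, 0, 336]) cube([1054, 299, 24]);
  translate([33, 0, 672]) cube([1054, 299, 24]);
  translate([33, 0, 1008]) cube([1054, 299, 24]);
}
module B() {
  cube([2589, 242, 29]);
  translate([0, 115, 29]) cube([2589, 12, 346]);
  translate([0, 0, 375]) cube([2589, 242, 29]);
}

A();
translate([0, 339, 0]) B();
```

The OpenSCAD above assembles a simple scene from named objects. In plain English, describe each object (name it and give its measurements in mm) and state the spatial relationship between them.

A is an open bookshelf. Two side panels, each 33 mm thick, 299 mm deep and 1111 mm tall, stand 1120 mm apart (outside-to-outside). Between them sit 4 shelves, each 24 mm thick and 299 mm deep, spanning the full gap between the sides. The bottom shelf rests on the floor (its underside at z = 0) and the clear gap between one shelf's top and the next shelf's underside is 312 mm.

B is an I-beam lying along x, 2589 mm long. Overall section height 404 mm. Two flanges 242 mm wide (y) and 29 mm thick, one on the floor and one at the top; a web 12 mm thick runs between them, centred on the flange width.

The I-beam is on the floor beside the bookshelf on its +y side.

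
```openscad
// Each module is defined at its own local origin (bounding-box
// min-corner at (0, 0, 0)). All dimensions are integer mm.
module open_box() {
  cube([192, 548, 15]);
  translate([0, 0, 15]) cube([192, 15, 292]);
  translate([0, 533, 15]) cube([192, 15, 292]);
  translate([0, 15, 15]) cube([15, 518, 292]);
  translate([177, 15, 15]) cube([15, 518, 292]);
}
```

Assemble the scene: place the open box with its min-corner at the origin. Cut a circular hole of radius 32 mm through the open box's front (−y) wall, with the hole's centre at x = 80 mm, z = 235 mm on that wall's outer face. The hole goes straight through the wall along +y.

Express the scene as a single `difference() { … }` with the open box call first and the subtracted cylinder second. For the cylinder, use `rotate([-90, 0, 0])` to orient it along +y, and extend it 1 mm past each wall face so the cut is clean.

difference() {
  open_box();
  translate([80, -1, 235]) rotate([-90, 0, 0]) cylinder(h = 17, r = 32);
}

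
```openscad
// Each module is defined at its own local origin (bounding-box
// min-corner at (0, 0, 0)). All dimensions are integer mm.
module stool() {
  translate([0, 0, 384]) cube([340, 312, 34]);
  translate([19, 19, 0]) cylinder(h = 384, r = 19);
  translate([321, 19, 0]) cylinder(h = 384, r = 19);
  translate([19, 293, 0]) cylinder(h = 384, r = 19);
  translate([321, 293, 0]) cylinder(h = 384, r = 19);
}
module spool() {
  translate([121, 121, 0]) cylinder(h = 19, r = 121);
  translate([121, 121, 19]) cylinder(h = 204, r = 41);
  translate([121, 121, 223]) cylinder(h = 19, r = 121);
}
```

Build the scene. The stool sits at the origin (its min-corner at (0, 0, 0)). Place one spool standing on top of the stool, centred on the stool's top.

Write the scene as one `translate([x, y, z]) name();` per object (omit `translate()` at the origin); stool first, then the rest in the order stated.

stool();
translate([49, 35, 418]) spool();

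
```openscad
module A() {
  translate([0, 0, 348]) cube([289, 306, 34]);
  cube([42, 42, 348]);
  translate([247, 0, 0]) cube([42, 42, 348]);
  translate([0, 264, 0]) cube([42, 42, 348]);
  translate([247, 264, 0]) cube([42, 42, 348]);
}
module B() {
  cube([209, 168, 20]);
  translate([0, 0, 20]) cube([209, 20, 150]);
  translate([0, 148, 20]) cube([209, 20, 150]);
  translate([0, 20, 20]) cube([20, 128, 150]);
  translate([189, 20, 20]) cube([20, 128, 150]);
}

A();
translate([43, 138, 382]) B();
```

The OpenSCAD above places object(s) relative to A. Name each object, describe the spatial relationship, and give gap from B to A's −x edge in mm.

A is a stool. B is an open box. The open box is on top of the stool. The gap from the open box to the stool's −x edge is 43 mm.

The open box's min-x is at 43; the stool's min-x is 0; gap = 43 mm.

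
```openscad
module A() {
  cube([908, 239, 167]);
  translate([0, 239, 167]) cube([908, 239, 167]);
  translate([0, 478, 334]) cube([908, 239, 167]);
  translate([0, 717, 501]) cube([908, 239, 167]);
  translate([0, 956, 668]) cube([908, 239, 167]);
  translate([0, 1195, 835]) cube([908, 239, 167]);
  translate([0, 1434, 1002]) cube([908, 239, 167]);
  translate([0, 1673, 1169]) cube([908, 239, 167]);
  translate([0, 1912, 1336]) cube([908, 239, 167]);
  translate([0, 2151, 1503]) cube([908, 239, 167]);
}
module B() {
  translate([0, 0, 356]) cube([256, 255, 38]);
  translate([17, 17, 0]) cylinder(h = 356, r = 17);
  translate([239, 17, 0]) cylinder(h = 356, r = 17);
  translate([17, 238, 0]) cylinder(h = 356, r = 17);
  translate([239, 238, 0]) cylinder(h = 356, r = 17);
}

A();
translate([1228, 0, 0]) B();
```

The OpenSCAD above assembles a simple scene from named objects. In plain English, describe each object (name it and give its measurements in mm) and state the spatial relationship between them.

A is a run of 10 identical solid stair steps. Each tread is 908×239 mm and each step block is 167 mm high. Step 1 rests on the floor; step k is offset from step 1 by (k−1)×239 mm in y and (k−1)×167 mm in z.

B is a four-legged stool. The seat is a 256×255×38 mm slab whose top surface is at z = 394 mm; four round legs, each 34 mm in diameter, run from the floor (z = 0) to the underside of the seat, each leg's axis is inset half a diameter from the nearest pair of seat edges (so the leg's bounding box is flush with the corner).

The stool is on the floor beside the staircase on its +x side.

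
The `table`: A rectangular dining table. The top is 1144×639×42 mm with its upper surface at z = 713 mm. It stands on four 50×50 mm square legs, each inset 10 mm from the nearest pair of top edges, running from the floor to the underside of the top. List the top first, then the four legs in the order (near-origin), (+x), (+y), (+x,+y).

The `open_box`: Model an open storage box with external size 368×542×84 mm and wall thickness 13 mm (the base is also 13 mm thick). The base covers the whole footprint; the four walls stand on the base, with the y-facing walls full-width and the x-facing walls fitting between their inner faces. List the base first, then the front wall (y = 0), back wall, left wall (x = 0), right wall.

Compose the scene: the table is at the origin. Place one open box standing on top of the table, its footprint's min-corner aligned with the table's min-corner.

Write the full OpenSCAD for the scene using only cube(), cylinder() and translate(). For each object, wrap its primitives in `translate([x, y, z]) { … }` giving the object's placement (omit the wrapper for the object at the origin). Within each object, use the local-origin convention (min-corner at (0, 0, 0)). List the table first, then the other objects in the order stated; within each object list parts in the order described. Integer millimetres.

translate([0, 0, 671]) cube([1144, 639, 42]);
translate([10, 10, 0]) cube([50, 50, 671]);
translate([1084, 10, 0]) cube([50, 50, 671]);
translate([10, 579, 0]) cube([50, 50, 671]);
translate([1084, 579, 0]) cube([50, 50, 671]);
translate([0, 0, 713]) {
  cube([368, 542, 13]);
  translate([0, 0, 13]) cube([368, 13, 71]);
  translate([0, 529, 13]) cube([368, 13, 71]);
  translate([0, 13, 13]) cube([13, 516, 71]);
  translate([355, 13, 13]) cube([13, 516, 71]);
}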